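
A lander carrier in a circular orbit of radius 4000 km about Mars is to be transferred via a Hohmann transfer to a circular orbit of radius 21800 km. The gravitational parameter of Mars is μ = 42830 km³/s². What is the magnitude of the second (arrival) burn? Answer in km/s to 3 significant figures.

Δv₂ = 0.621 km/s

The Hohmann ellipse has a_t = (r₁ + r₂)/2 = 12900 km.
On the circular orbit at r = 21800 km, v_c = √(μ/r) = 1.4017 km/s.
Vis-viva on the transfer ellipse at r = 21800 km gives v_t = √[μ(2/r − 1/a_t)] = 0.78051 km/s.
Δv₂ = |v_t − v_c| = |0.78051 − 1.4017| = 0.6212 km/s.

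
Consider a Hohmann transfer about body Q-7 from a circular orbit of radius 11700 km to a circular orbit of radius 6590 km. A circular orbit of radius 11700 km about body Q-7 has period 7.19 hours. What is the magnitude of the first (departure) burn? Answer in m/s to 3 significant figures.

From Kepler's third law T² = 4π²r³/μ at r = 11700 km, T = 7.19 hours = 7.19 × 3600 s = 25884 s: μ = 4π²r³/T² = 94374.5 km³/s².
The Hohmann ellipse has a_t = (r₁ + r₂)/2 = 9145 km.
On the circular orbit at r = 11700 km, v_c = √(μ/r) = 2.8401 km/s.
Transfer-orbit speed at the same r (vis-viva, a = a_t): v_t = √[μ(2/r − 1/a_t)] = 2.4109 km/s.
Δv₁ = |v_t − v_c| = |2.4109 − 2.8401| = 0.4292 km/s.

Δv₁ = 429 m/s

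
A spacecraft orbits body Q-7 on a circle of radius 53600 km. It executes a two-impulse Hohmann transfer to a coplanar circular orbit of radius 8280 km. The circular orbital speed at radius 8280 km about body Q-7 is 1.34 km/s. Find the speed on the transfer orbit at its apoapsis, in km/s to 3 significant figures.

From the circular-orbit relation v² = μ/r at r = 8280 km: μ = v²r = (1.34)² × 8280 = 14867.6 km³/s².
Transfer-ellipse semi-major axis a_t = (r₁ + r₂)/2 = (53600 + 8280)/2 = 30940 km.
The apoapsis of the transfer ellipse is at r = 53600 km.
Vis-viva: v = √[μ(2/r − 1/a_t)] = √[14867.6 × (2/53600 − 1/30940)] = 0.2725 km/s.

v = 0.272 km/s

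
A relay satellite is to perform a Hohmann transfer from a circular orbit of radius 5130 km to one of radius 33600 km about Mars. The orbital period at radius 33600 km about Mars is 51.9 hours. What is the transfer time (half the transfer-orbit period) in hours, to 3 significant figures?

From Kepler's third law T² = 4π²r³/μ at r = 33600 km, T = 51.9 hours = 51.9 × 3600 s = 1.8684×10^5 s: μ = 4π²r³/T² = 42898.1 km³/s².
Semi-major axis of the transfer orbit: a_t = (5130 + 33600)/2 = 19365 km.
Transfer time t = π√(a_t³/μ) = π√((19365)³ / 42898.1) = 40870 s.
Converting: 40870 s ÷ 3600 s/hour = 11.4 hours.

t = 11.4 hours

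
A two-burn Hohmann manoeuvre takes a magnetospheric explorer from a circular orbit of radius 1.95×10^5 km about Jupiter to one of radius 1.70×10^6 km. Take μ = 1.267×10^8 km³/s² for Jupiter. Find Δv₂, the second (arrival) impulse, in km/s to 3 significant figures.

Δv₂ = 4.72 km/s

Semi-major axis of the transfer orbit: a_t = (1.950×10^5 + 1.700×10^6)/2 = 9.475×10^5 km.
Circular speed at r = 1.700×10^6 km: v_c = √(μ/r) = 8.633 km/s.
Transfer-orbit speed at the same r (vis-viva, a = a_t): v_t = √[μ(2/r − 1/a_t)] = 3.916 km/s.
Δv₂ = |v_t − v_c| = |3.916 − 8.633| = 4.717 km/s.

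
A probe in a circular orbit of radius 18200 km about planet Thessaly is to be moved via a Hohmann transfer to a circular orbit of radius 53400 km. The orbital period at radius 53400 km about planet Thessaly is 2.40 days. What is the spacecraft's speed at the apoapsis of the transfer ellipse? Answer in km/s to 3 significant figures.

From Kepler's third law T² = 4π²r³/μ at r = 53400 km, T = 2.40 days = 2.40 × 86400 s = 2.0736×10^5 s: μ = 4π²r³/T² = 1.39808×10^5 km³/s².
Transfer-ellipse semi-major axis a_t = (r₁ + r₂)/2 = (18200 + 53400)/2 = 35800 km.
At apoapsis, r = 53400 km.
Vis-viva: v = √[μ(2/r − 1/a_t)] = √[1.39808×10^5 × (2/53400 − 1/35800)] = 1.154 km/s.

v = 1.15 km/s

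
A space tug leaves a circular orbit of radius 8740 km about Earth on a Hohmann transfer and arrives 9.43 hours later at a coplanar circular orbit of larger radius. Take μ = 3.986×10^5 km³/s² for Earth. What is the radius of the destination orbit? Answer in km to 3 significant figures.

Transfer time t = 9.43 hours = 33948 s, and t = π√(a_t³/μ).
So a_t = (μ t²/π²)^(1/3) = (3.986×10^5 × (33948)² / π²)^(1/3) = 35971 km.
Since a_t = (r₁ + r₂)/2, r₂ = 2a_t − r₁ = 2×35971 − 8740 = 63202 km.

r₂ = 63200 km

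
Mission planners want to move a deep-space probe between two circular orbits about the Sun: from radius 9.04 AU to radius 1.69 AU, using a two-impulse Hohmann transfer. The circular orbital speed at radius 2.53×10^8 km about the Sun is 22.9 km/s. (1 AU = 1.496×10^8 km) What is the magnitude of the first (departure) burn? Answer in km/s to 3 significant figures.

From the circular-orbit relation v² = μ/r at r = 2.53×10^8 km: μ = v²r = (22.9)² × 2.53×10^8 = 1.32676×10^11 km³/s².
In km: r₁ = 9.04 × 1.496×10^8 = 1.352384×10^9 km; r₂ = 1.69 × 1.496×10^8 = 2.52824×10^8 km.
Transfer-ellipse semi-major axis a_t = (r₁ + r₂)/2 = (1.352384×10^9 + 2.52824×10^8)/2 = 8.02604×10^8 km.
Circular speed at r = 1.352384×10^9 km: v_c = √(μ/r) = 9.905 km/s.
Vis-viva on the transfer ellipse at r = 1.352384×10^9 km gives v_t = √[μ(2/r − 1/a_t)] = 5.559 km/s.
Δv₁ = |v_t − v_c| = |5.559 − 9.905| = 4.346 km/s.

Δv₁ = 4.35 km/s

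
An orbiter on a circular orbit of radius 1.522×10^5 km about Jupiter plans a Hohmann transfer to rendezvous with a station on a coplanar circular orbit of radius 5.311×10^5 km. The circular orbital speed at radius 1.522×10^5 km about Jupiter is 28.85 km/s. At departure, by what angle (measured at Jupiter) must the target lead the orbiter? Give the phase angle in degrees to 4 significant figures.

From the circular-orbit relation v² = μ/r at r = 1.522×10^5 km: μ = v²r = (28.85)² × 1.522×10^5 = 1.26679×10^8 km³/s².
Semi-major axis of the transfer orbit: a_t = (1.522×10^5 + 5.311×10^5)/2 = 3.4165×10^5 km.
Transfer time t = π√(a_t³/μ) = 55740 s.
Target angular speed ω₂ = √(μ/r₂³) = 2.908×10^-5 rad/s.
Angle swept by the target during transfer: ω₂·t = 1.6209 rad = 92.87°.
Arrival is 180° from departure on the ellipse, so φ = 180° − 92.87° = 87.13°.

φ = 87.13°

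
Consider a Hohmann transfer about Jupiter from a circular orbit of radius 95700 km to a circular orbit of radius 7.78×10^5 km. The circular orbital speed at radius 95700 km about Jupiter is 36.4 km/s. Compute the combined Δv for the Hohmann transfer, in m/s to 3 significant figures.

From the circular-orbit relation v² = μ/r at r = 95700 km: μ = v²r = (36.4)² × 95700 = 1.26799×10^8 km³/s².
Transfer-ellipse semi-major axis a_t = (r₁ + r₂)/2 = (95700 + 7.780×10^5)/2 = 4.3685×10^5 km.
At r₁ the circular-orbit speed is v₁ = √(μ/r₁) = 36.40 km/s.
Transfer-orbit speed at r₁ (v² = μ(2/r − 1/a)): v_p = √[μ(2/r₁ − 1/a_t)] = 48.58 km/s.
First burn Δv₁ = |v_p − v₁| = 12.18 km/s.
At r₂, v₂ = √(μ/r₂) = 12.766 km/s.
Transfer-orbit speed at r₂: v_a = √[μ(2/r₂ − 1/a_t)] = 5.9753 km/s.
Second burn Δv₂ = |v₂ − v_a| = 6.791 km/s.
Δv = Δv₁ + Δv₂ = 12.18 + 6.791 = 18.97 km/s.

Δv = 19000 m/s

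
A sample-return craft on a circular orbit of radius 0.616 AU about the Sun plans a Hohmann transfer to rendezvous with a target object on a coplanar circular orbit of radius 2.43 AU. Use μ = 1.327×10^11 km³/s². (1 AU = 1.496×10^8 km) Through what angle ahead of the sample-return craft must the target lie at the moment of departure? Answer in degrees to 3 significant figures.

φ = 90.7°

In km: r₁ = 0.616 × 1.496×10^8 = 9.21536×10^7 km; r₂ = 2.43 × 1.496×10^8 = 3.63528×10^8 km.
Semi-major axis of the transfer orbit: a_t = (9.21536×10^7 + 3.63528×10^8)/2 = 2.278408×10^8 km.
Transfer time t = π√(a_t³/μ) = 2.9659×10^7 s.
The target's mean motion on its circular orbit is ω₂ = √(μ/r₂³) = 5.2557×10^-8 rad/s.
Angle swept by the target during transfer: ω₂·t = 1.5588 rad = 89.31°.
Arrival is 180° from departure on the ellipse, so φ = 180° − 89.31° = 90.7°.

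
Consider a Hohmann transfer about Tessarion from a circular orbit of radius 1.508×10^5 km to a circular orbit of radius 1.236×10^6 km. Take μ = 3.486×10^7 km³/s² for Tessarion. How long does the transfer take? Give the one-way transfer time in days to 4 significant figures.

t = 3.556 days

Transfer-ellipse semi-major axis a_t = (r₁ + r₂)/2 = (1.508×10^5 + 1.236×10^6)/2 = 6.934×10^5 km.
Transfer time t = π√(a_t³/μ) = π√((6.934×10^5)³ / 3.486×10^7) = 3.072×10^5 s.
Converting: 3.072×10^5 s ÷ 86400 s/day = 3.556 days.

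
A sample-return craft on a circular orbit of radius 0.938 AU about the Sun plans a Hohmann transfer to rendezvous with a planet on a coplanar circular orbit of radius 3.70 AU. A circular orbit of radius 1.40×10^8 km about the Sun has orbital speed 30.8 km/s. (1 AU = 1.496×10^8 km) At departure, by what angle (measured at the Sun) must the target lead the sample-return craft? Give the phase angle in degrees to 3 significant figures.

From the circular-orbit relation v² = μ/r at r = 1.40×10^8 km: μ = v²r = (30.8)² × 1.40×10^8 = 1.32810×10^11 km³/s².
In km: r₁ = 0.938 × 1.496×10^8 = 1.403248×10^8 km; r₂ = 3.70 × 1.496×10^8 = 5.5352×10^8 km.
Semi-major axis of the transfer orbit: a_t = (1.403248×10^8 + 5.5352×10^8)/2 = 3.469224×10^8 km.
Transfer time t = π√(a_t³/μ) = 5.5704×10^7 s.
The target's mean motion on its circular orbit is ω₂ = √(μ/r₂³) = 2.7984×10^-8 rad/s.
Angle swept by the target during transfer: ω₂·t = 1.5588 rad = 89.31°.
Arrival is 180° from departure on the ellipse, so φ = 180° − 89.31° = 90.7°.

φ = 90.7°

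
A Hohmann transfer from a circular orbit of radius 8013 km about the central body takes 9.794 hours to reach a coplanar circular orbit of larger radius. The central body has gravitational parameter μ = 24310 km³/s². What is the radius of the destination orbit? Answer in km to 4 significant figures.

r₂ = 21030 km

Transfer time t = 9.794 hours = 35258.4 s, and t = π√(a_t³/μ).
So a_t = (μ t²/π²)^(1/3) = (24310 × (35258.4)² / π²)^(1/3) = 14521 km.
Since a_t = (r₁ + r₂)/2, r₂ = 2a_t − r₁ = 2×14521 − 8013 = 21029 km.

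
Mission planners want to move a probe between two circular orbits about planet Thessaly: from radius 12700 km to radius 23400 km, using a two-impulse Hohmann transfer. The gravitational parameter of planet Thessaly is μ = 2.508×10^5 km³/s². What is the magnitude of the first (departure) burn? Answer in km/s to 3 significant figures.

Semi-major axis of the transfer orbit: a_t = (12700 + 23400)/2 = 18050 km.
Circular speed at r = 12700 km: v_c = √(μ/r) = 4.4439 km/s.
Vis-viva on the transfer ellipse at r = 12700 km gives v_t = √[μ(2/r − 1/a_t)] = 5.0598 km/s.
Δv₁ = |v_t − v_c| = |5.0598 − 4.4439| = 0.6159 km/s.

Δv₁ = 0.616 km/s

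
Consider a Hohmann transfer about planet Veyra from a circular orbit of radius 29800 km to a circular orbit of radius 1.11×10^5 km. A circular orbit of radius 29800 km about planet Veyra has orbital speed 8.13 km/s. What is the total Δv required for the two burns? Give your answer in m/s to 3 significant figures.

Δv = 3550 m/s

From the circular-orbit relation v² = μ/r at r = 29800 km: μ = v²r = (8.13)² × 29800 = 1.96969×10^6 km³/s².
The Hohmann ellipse has a_t = (r₁ + r₂)/2 = 70400 km.
At r₁ the circular-orbit speed is v₁ = √(μ/r₁) = 8.13000 km/s.
On the transfer ellipse at r₁, vis-viva gives v_p = √[μ(2/r₁ − 1/a_t)] = 10.2086 km/s.
First burn Δv₁ = |v_p − v₁| = 2.0786 km/s.
Circular speed at r₂: v₂ = √(μ/r₂) = 4.2125 km/s.
Transfer-orbit speed at r₂: v_a = √[μ(2/r₂ − 1/a_t)] = 2.7407 km/s.
Second burn Δv₂ = |v₂ − v_a| = 1.4718 km/s.
Total Δv = Δv₁ + Δv₂ = 3.550 km/s.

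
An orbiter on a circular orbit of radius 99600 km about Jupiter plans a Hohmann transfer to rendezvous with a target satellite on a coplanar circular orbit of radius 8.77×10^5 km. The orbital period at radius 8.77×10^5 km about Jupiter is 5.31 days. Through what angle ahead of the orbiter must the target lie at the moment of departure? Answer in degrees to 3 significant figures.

From Kepler's third law T² = 4π²r³/μ at r = 8.77×10^5 km, T = 5.31 days = 5.31 × 86400 s = 4.58784×10^5 s: μ = 4π²r³/T² = 1.26515×10^8 km³/s².
Transfer-ellipse semi-major axis a_t = (r₁ + r₂)/2 = (99600 + 8.770×10^5)/2 = 4.883×10^5 km.
Transfer time t = π√(a_t³/μ) = 95304 s.
The target's mean motion on its circular orbit is ω₂ = √(μ/r₂³) = 1.3695×10^-5 rad/s.
Angle swept by the target during transfer: ω₂·t = 1.3052 rad = 74.78°.
Arrival is 180° from departure on the ellipse, so φ = 180° − 74.78° = 105°.

φ = 105°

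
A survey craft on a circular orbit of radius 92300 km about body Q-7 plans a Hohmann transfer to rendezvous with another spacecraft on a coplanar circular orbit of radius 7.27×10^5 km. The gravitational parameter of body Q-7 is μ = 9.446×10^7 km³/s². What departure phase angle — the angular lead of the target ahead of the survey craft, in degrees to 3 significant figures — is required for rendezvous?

The Hohmann ellipse has a_t = (r₁ + r₂)/2 = 4.0965×10^5 km.
Transfer time t = π√(a_t³/μ) = 84751.1 s.
The target's mean motion on its circular orbit is ω₂ = √(μ/r₂³) = 1.56791×10^-5 rad/s.
Angle swept by the target during transfer: ω₂·t = 1.32882 rad = 76.14°.
Arrival is 180° from departure on the ellipse, so φ = 180° − 76.14° = 104°.

φ = 104°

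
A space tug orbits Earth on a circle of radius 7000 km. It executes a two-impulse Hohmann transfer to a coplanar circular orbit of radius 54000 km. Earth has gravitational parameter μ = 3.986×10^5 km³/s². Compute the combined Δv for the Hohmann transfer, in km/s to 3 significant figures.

Transfer-ellipse semi-major axis a_t = (r₁ + r₂)/2 = (7000 + 54000)/2 = 30500 km.
Circular speed at r₁: v₁ = √(μ/r₁) = √(3.986×10^5/7000) = 7.5460 km/s.
Transfer-orbit speed at r₁ (v² = μ(2/r − 1/a)): v_p = √[μ(2/r₁ − 1/a_t)] = 10.041 km/s.
First burn Δv₁ = |v_p − v₁| = 2.495 km/s.
Circular speed at r₂: v₂ = √(μ/r₂) = 2.717 km/s.
Transfer-orbit speed at r₂: v_a = √[μ(2/r₂ − 1/a_t)] = 1.302 km/s.
Second burn Δv₂ = |v₂ − v_a| = 1.415 km/s.
Total Δv = Δv₁ + Δv₂ = 3.910 km/s.

Δv = 3.91 km/s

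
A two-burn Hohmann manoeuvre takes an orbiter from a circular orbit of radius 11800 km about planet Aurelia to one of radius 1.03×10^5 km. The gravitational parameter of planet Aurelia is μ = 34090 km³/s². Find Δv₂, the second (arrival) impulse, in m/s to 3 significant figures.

Δv₂ = 314 m/s

The Hohmann ellipse has a_t = (r₁ + r₂)/2 = 57400 km.
Circular speed at r = 1.030×10^5 km: v_c = √(μ/r) = 0.5753 km/s.
Transfer-orbit speed at the same r (vis-viva, a = a_t): v_t = √[μ(2/r − 1/a_t)] = 0.2608 km/s.
Δv₂ = |v_t − v_c| = |0.2608 − 0.5753| = 0.3145 km/s.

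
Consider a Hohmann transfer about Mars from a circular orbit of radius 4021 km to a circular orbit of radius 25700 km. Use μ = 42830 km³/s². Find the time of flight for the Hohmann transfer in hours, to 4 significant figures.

t = 7.639 hours

Semi-major axis of the transfer orbit: a_t = (4021 + 25700)/2 = 14860.5 km.
Transfer time t = π√(a_t³/μ) = π√((14860.5)³ / 42830) = 27500 s.
Converting: 27500 s ÷ 3600 s/hour = 7.639 hours.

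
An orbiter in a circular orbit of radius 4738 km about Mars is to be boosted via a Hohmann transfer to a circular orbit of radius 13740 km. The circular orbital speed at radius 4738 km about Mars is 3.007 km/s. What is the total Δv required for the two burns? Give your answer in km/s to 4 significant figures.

Δv = 1.161 km/s

From the circular-orbit relation v² = μ/r at r = 4738 km: μ = v²r = (3.007)² × 4738 = 42841.2 km³/s².
The Hohmann ellipse has a_t = (r₁ + r₂)/2 = 9239 km.
Circular speed at r₁: v₁ = √(μ/r₁) = √(42841.2/4738) = 3.007 km/s.
Transfer-orbit speed at r₁ (v² = μ(2/r − 1/a)): v_p = √[μ(2/r₁ − 1/a_t)] = 3.667 km/s.
First burn Δv₁ = |v_p − v₁| = 0.6600 km/s.
Circular speed at r₂: v₂ = √(μ/r₂) = 1.7658 km/s.
Transfer-orbit speed at r₂: v_a = √[μ(2/r₂ − 1/a_t)] = 1.2645 km/s.
Second burn Δv₂ = |v₂ − v_a| = 0.5013 km/s.
Total Δv = Δv₁ + Δv₂ = 1.161 km/s.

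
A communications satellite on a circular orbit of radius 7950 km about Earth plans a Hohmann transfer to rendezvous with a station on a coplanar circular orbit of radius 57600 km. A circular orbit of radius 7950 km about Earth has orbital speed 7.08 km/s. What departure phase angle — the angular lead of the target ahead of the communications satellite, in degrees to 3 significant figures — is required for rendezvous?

From the circular-orbit relation v² = μ/r at r = 7950 km: μ = v²r = (7.08)² × 7950 = 3.98505×10^5 km³/s².
The Hohmann ellipse has a_t = (r₁ + r₂)/2 = 32775 km.
The half-period of the transfer ellipse is t = π√(a_t³/μ) = 29529 s.
The target's mean motion on its circular orbit is ω₂ = √(μ/r₂³) = 4.5665×10^-5 rad/s.
Angle swept by the target during transfer: ω₂·t = 1.3484 rad = 77.26°.
Arrival is 180° from departure on the ellipse, so φ = 180° − 77.26° = 103°.

φ = 103°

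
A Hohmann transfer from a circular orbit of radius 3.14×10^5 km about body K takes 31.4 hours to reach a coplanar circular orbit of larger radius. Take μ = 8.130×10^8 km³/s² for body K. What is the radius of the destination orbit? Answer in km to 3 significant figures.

r₂ = 1.72×10^6 km

Transfer time t = 31.4 hours = 1.1304×10^5 s, and t = π√(a_t³/μ).
So a_t = (μ t²/π²)^(1/3) = (8.130×10^8 × (1.1304×10^5)² / π²)^(1/3) = 1.0172×10^6 km.
Since a_t = (r₁ + r₂)/2, r₂ = 2a_t − r₁ = 2×1.0172×10^6 − 3.140×10^5 = 1.7204×10^6 km.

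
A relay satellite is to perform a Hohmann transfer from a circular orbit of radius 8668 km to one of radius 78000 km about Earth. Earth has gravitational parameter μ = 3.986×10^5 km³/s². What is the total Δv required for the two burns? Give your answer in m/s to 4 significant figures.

Semi-major axis of the transfer orbit: a_t = (8668 + 78000)/2 = 43334 km.
At r₁ the circular-orbit speed is v₁ = √(μ/r₁) = 6.7812 km/s.
On the transfer ellipse at r₁, vis-viva gives v_p = √[μ(2/r₁ − 1/a_t)] = 9.0979 km/s.
First burn Δv₁ = |v_p − v₁| = 2.3167 km/s.
Circular speed at r₂: v₂ = √(μ/r₂) = 2.2606 km/s.
Transfer-orbit speed at r₂: v_a = √[μ(2/r₂ − 1/a_t)] = 1.0110 km/s.
Second burn Δv₂ = |v₂ − v_a| = 1.2496 km/s.
Δv = Δv₁ + Δv₂ = 2.3167 + 1.2496 = 3.566 km/s.

Δv = 3566 m/s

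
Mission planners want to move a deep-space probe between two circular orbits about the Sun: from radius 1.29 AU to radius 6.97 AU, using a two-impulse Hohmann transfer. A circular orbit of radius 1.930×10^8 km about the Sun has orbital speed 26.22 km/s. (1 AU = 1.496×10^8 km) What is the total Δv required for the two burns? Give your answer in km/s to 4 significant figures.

From the circular-orbit relation v² = μ/r at r = 1.930×10^8 km: μ = v²r = (26.22)² × 1.930×10^8 = 1.32685×10^11 km³/s².
In km: r₁ = 1.29 × 1.496×10^8 = 1.92984×10^8 km; r₂ = 6.97 × 1.496×10^8 = 1.042712×10^9 km.
Semi-major axis of the transfer orbit: a_t = (1.92984×10^8 + 1.042712×10^9)/2 = 6.17848×10^8 km.
At r₁ the circular-orbit speed is v₁ = √(μ/r₁) = 26.221 km/s.
Transfer-orbit speed at r₁ (vis-viva equation): v_p = √[μ(2/r₁ − 1/a_t)] = 34.064 km/s.
First burn Δv₁ = |v_p − v₁| = 7.843 km/s.
At r₂, v₂ = √(μ/r₂) = 11.28 km/s.
Transfer-orbit speed at r₂: v_a = √[μ(2/r₂ − 1/a_t)] = 6.304 km/s.
Second burn Δv₂ = |v₂ − v_a| = 4.976 km/s.
Total Δv = Δv₁ + Δv₂ = 12.82 km/s.

Δv = 12.82 km/s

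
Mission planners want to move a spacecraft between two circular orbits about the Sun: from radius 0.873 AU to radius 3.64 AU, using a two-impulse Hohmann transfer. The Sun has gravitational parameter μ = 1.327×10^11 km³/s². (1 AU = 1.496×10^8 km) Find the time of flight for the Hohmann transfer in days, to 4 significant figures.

t = 619.1 days

In km: r₁ = 0.873 × 1.496×10^8 = 1.306008×10^8 km; r₂ = 3.64 × 1.496×10^8 = 5.44544×10^8 km.
The Hohmann ellipse has a_t = (r₁ + r₂)/2 = 3.375724×10^8 km.
By Kepler's third law the transfer-orbit period is T = 2π√(a_t³/μ), so t = T/2 = 5.349×10^7 s.
Converting: 5.349×10^7 s ÷ 86400 s/day = 619.1 days.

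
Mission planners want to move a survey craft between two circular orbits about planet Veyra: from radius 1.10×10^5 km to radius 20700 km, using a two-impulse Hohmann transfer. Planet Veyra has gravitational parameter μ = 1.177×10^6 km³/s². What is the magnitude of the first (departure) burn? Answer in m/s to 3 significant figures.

Δv₁ = 1430 m/s

Semi-major axis of the transfer orbit: a_t = (1.100×10^5 + 20700)/2 = 65350 km.
Circular speed at r = 1.100×10^5 km: v_c = √(μ/r) = 3.271 km/s.
Transfer-orbit speed at the same r (vis-viva, a = a_t): v_t = √[μ(2/r − 1/a_t)] = 1.841 km/s.
Δv₁ = |v_t − v_c| = |1.841 − 3.271| = 1.430 km/s.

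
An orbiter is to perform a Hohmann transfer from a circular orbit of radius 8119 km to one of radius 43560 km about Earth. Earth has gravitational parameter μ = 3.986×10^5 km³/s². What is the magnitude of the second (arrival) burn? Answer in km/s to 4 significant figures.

The Hohmann ellipse has a_t = (r₁ + r₂)/2 = 25839.5 km.
Circular speed at r = 43560 km: v_c = √(μ/r) = 3.025 km/s.
Transfer-orbit speed at the same r (vis-viva, a = a_t): v_t = √[μ(2/r − 1/a_t)] = 1.696 km/s.
Δv₂ = |v_t − v_c| = |1.696 − 3.025| = 1.329 km/s.

Δv₂ = 1.329 km/s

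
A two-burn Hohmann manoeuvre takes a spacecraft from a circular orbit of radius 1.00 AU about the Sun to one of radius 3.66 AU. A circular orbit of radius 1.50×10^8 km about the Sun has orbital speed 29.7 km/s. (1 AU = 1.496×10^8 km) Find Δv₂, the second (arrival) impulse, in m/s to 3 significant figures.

From the circular-orbit relation v² = μ/r at r = 1.50×10^8 km: μ = v²r = (29.7)² × 1.50×10^8 = 1.32313×10^11 km³/s².
In km: r₁ = 1.00 × 1.496×10^8 = 1.496×10^8 km; r₂ = 3.66 × 1.496×10^8 = 5.47536×10^8 km.
Transfer-ellipse semi-major axis a_t = (r₁ + r₂)/2 = (1.496×10^8 + 5.47536×10^8)/2 = 3.48568×10^8 km.
On the circular orbit at r = 5.47536×10^8 km, v_c = √(μ/r) = 15.545 km/s.
Vis-viva on the transfer ellipse at r = 5.47536×10^8 km gives v_t = √[μ(2/r − 1/a_t)] = 10.184 km/s.
Δv₂ = |v_t − v_c| = |10.184 − 15.545| = 5.361 km/s.

Δv₂ = 5360 m/s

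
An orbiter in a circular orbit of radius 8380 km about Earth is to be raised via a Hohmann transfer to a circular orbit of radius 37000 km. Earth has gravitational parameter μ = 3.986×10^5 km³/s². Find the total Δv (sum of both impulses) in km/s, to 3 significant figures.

The Hohmann ellipse has a_t = (r₁ + r₂)/2 = 22690 km.
At r₁ the circular-orbit speed is v₁ = √(μ/r₁) = 6.897 km/s.
On the transfer ellipse at r₁, vis-viva gives v_p = √[μ(2/r₁ − 1/a_t)] = 8.807 km/s.
First burn Δv₁ = |v_p − v₁| = 1.910 km/s.
At r₂, v₂ = √(μ/r₂) = 3.28222 km/s.
Transfer-orbit speed at r₂: v_a = √[μ(2/r₂ − 1/a_t)] = 1.99468 km/s.
Second burn Δv₂ = |v₂ − v_a| = 1.288 km/s.
Δv = Δv₁ + Δv₂ = 1.910 + 1.288 = 3.198 km/s.

Δv = 3.20 km/s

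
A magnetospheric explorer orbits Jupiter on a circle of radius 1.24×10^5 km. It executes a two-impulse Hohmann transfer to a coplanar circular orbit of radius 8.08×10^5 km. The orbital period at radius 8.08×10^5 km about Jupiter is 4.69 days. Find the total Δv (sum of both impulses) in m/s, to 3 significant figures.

Δv = 16200 m/s

From Kepler's third law T² = 4π²r³/μ at r = 8.08×10^5 km, T = 4.69 days = 4.69 × 86400 s = 4.05216×10^5 s: μ = 4π²r³/T² = 1.26830×10^8 km³/s².
Semi-major axis of the transfer orbit: a_t = (1.240×10^5 + 8.080×10^5)/2 = 4.660×10^5 km.
Circular speed at r₁: v₁ = √(μ/r₁) = √(1.26830×10^8/1.240×10^5) = 31.98 km/s.
Transfer-orbit speed at r₁ (vis-viva equation): v_p = √[μ(2/r₁ − 1/a_t)] = 42.11 km/s.
First burn Δv₁ = |v_p − v₁| = 10.13 km/s.
Circular speed at r₂: v₂ = √(μ/r₂) = 12.529 km/s.
Transfer-orbit speed at r₂: v_a = √[μ(2/r₂ − 1/a_t)] = 6.4628 km/s.
Second burn Δv₂ = |v₂ − v_a| = 6.066 km/s.
Δv = Δv₁ + Δv₂ = 10.13 + 6.066 = 16.20 km/s.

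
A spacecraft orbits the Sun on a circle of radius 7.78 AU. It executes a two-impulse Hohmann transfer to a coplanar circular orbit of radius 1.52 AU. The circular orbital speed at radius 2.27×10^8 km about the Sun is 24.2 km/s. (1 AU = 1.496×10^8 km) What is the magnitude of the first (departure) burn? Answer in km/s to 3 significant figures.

Δv₁ = 4.58 km/s

From the circular-orbit relation v² = μ/r at r = 2.27×10^8 km: μ = v²r = (24.2)² × 2.27×10^8 = 1.32940×10^11 km³/s².
In km: r₁ = 7.78 × 1.496×10^8 = 1.163888×10^9 km; r₂ = 1.52 × 1.496×10^8 = 2.27392×10^8 km.
Transfer-ellipse semi-major axis a_t = (r₁ + r₂)/2 = (1.163888×10^9 + 2.27392×10^8)/2 = 6.9564×10^8 km.
Circular speed at r = 1.163888×10^9 km: v_c = √(μ/r) = 10.687 km/s.
Transfer-orbit speed at the same r (vis-viva, a = a_t): v_t = √[μ(2/r − 1/a_t)] = 6.1104 km/s.
Δv₁ = |v_t − v_c| = |6.1104 − 10.687| = 4.577 km/s.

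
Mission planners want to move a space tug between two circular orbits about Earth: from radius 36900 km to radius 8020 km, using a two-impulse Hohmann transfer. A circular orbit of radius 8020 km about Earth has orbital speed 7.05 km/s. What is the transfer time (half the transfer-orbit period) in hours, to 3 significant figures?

t = 4.65 hours

From the circular-orbit relation v² = μ/r at r = 8020 km: μ = v²r = (7.05)² × 8020 = 3.98614×10^5 km³/s².
Semi-major axis of the transfer orbit: a_t = (36900 + 8020)/2 = 22460 km.
By Kepler's third law the transfer-orbit period is T = 2π√(a_t³/μ), so t = T/2 = 16750 s.
Converting: 16750 s ÷ 3600 s/hour = 4.65 hours.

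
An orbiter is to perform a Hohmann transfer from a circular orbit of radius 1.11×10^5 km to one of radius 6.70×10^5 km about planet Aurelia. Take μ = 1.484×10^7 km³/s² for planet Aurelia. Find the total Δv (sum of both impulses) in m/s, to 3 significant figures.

The Hohmann ellipse has a_t = (r₁ + r₂)/2 = 3.905×10^5 km.
Circular speed at r₁: v₁ = √(μ/r₁) = √(1.484×10^7/1.110×10^5) = 11.5626 km/s.
Transfer-orbit speed at r₁ (vis-viva equation): v_p = √[μ(2/r₁ − 1/a_t)] = 15.1455 km/s.
First burn Δv₁ = |v_p − v₁| = 3.583 km/s.
At r₂, v₂ = √(μ/r₂) = 4.706 km/s.
Transfer-orbit speed at r₂: v_a = √[μ(2/r₂ − 1/a_t)] = 2.509 km/s.
Second burn Δv₂ = |v₂ − v_a| = 2.197 km/s.
Δv = Δv₁ + Δv₂ = 3.583 + 2.197 = 5.780 km/s.

Δv = 5780 m/s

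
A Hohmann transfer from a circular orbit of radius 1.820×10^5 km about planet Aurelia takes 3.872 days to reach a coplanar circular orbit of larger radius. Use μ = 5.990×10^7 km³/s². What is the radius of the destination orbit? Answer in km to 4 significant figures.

Transfer time t = 3.872 days = 3.345408×10^5 s, and t = π√(a_t³/μ).
So a_t = (μ t²/π²)^(1/3) = (5.990×10^7 × (3.345408×10^5)² / π²)^(1/3) = 8.7904×10^5 km.
Since a_t = (r₁ + r₂)/2, r₂ = 2a_t − r₁ = 2×8.7904×10^5 − 1.820×10^5 = 1.57608×10^6 km.

r₂ = 1.576×10^6 km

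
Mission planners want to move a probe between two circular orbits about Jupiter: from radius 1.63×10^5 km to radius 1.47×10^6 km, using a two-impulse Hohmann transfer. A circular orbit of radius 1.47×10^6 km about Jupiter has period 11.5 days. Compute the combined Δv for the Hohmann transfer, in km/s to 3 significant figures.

From Kepler's third law T² = 4π²r³/μ at r = 1.47×10^6 km, T = 11.5 days = 11.5 × 86400 s = 9.936×10^5 s: μ = 4π²r³/T² = 1.27025×10^8 km³/s².
Semi-major axis of the transfer orbit: a_t = (1.630×10^5 + 1.470×10^6)/2 = 8.165×10^5 km.
Circular speed at r₁: v₁ = √(μ/r₁) = √(1.27025×10^8/1.630×10^5) = 27.916 km/s.
Transfer-orbit speed at r₁ (vis-viva equation): v_p = √[μ(2/r₁ − 1/a_t)] = 37.457 km/s.
First burn Δv₁ = |v_p − v₁| = 9.541 km/s.
Circular speed at r₂: v₂ = √(μ/r₂) = 9.2958 km/s.
Transfer-orbit speed at r₂: v_a = √[μ(2/r₂ − 1/a_t)] = 4.1534 km/s.
Second burn Δv₂ = |v₂ − v_a| = 5.142 km/s.
Total Δv = Δv₁ + Δv₂ = 14.68 km/s.

Δv = 14.7 km/s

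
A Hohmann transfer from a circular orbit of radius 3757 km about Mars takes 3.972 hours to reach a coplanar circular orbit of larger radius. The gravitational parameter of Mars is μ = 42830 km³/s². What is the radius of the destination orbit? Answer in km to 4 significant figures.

Transfer time t = 3.972 hours = 14299.2 s, and t = π√(a_t³/μ).
So a_t = (μ t²/π²)^(1/3) = (42830 × (14299.2)² / π²)^(1/3) = 9609.3 km.
Since a_t = (r₁ + r₂)/2, r₂ = 2a_t − r₁ = 2×9609.3 − 3757 = 15461.6 km.

r₂ = 15460 km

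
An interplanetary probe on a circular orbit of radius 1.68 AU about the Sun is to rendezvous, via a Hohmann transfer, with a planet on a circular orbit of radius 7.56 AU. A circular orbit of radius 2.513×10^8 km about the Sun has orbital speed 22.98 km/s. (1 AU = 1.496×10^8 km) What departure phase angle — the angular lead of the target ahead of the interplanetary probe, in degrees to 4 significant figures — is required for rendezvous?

From the circular-orbit relation v² = μ/r at r = 2.513×10^8 km: μ = v²r = (22.98)² × 2.513×10^8 = 1.32707×10^11 km³/s².
In km: r₁ = 1.68 × 1.496×10^8 = 2.51328×10^8 km; r₂ = 7.56 × 1.496×10^8 = 1.130976×10^9 km.
Semi-major axis of the transfer orbit: a_t = (2.51328×10^8 + 1.130976×10^9)/2 = 6.91152×10^8 km.
The half-period of the transfer ellipse is t = π√(a_t³/μ) = 1.5670×10^8 s.
Target angular speed ω₂ = √(μ/r₂³) = 9.5778×10^-9 rad/s.
Angle swept by the target during transfer: ω₂·t = 1.5008 rad = 85.99°.
The interplanetary probe traverses 180° on the transfer ellipse, so the target must lead by 180° − 85.99° = 94.01°.

φ = 94.01°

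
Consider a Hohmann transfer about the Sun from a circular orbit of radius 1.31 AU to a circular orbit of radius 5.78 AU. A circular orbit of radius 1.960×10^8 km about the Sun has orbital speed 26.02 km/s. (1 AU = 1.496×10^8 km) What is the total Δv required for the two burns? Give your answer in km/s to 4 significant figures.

From the circular-orbit relation v² = μ/r at r = 1.960×10^8 km: μ = v²r = (26.02)² × 1.960×10^8 = 1.32700×10^11 km³/s².
In km: r₁ = 1.31 × 1.496×10^8 = 1.95976×10^8 km; r₂ = 5.78 × 1.496×10^8 = 8.64688×10^8 km.
The Hohmann ellipse has a_t = (r₁ + r₂)/2 = 5.30332×10^8 km.
At r₁ the circular-orbit speed is v₁ = √(μ/r₁) = 26.022 km/s.
On the transfer ellipse at r₁, vis-viva equation gives v_p = √[μ(2/r₁ − 1/a_t)] = 33.227 km/s.
First burn Δv₁ = |v_p − v₁| = 7.205 km/s.
At r₂, v₂ = √(μ/r₂) = 12.388 km/s.
Transfer-orbit speed at r₂: v_a = √[μ(2/r₂ − 1/a_t)] = 7.5307 km/s.
Second burn Δv₂ = |v₂ − v_a| = 4.857 km/s.
Total Δv = Δv₁ + Δv₂ = 12.06 km/s.

Δv = 12.06 km/s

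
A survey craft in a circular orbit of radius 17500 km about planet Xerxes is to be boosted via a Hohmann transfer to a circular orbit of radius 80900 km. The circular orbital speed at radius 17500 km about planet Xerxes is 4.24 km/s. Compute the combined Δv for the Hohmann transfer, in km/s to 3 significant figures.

From the circular-orbit relation v² = μ/r at r = 17500 km: μ = v²r = (4.24)² × 17500 = 3.14608×10^5 km³/s².
Semi-major axis of the transfer orbit: a_t = (17500 + 80900)/2 = 49200 km.
At r₁ the circular-orbit speed is v₁ = √(μ/r₁) = 4.240 km/s.
On the transfer ellipse at r₁, vis-viva equation gives v_p = √[μ(2/r₁ − 1/a_t)] = 5.437 km/s.
First burn Δv₁ = |v_p − v₁| = 1.197 km/s.
At r₂, v₂ = √(μ/r₂) = 1.9720 km/s.
Transfer-orbit speed at r₂: v_a = √[μ(2/r₂ − 1/a_t)] = 1.1761 km/s.
Second burn Δv₂ = |v₂ − v_a| = 0.7959 km/s.
Total Δv = Δv₁ + Δv₂ = 1.993 km/s.

Δv = 1.99 km/s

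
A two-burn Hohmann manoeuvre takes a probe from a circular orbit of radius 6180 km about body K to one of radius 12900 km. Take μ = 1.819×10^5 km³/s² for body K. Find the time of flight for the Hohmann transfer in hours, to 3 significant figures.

t = 1.91 hours

Semi-major axis of the transfer orbit: a_t = (6180 + 12900)/2 = 9540 km.
Transfer time t = π√(a_t³/μ) = π√((9540)³ / 1.819×10^5) = 6864 s.
Converting: 6864 s ÷ 3600 s/hour = 1.91 hours.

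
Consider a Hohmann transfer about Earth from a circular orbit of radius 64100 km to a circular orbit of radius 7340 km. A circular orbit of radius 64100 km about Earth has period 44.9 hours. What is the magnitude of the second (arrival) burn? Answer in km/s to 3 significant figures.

Δv₂ = 2.50 km/s

From Kepler's third law T² = 4π²r³/μ at r = 64100 km, T = 44.9 hours = 44.9 × 3600 s = 1.6164×10^5 s: μ = 4π²r³/T² = 3.97957×10^5 km³/s².
The Hohmann ellipse has a_t = (r₁ + r₂)/2 = 35720 km.
On the circular orbit at r = 7340 km, v_c = √(μ/r) = 7.363 km/s.
Transfer-orbit speed at the same r (vis-viva, a = a_t): v_t = √[μ(2/r − 1/a_t)] = 9.864 km/s.
Δv₂ = |v_t − v_c| = |9.864 − 7.363| = 2.501 km/s.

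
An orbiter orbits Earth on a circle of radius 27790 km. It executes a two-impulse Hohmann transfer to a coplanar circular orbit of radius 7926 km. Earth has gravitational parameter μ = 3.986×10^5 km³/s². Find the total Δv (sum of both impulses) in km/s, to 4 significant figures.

Δv = 3.019 km/s

Transfer-ellipse semi-major axis a_t = (r₁ + r₂)/2 = (27790 + 7926)/2 = 17858 km.
At r₁ the circular-orbit speed is v₁ = √(μ/r₁) = 3.787 km/s.
On the transfer ellipse at r₁, vis-viva equation gives v_a = √[μ(2/r₁ − 1/a_t)] = 2.523 km/s.
First burn Δv₁ = |v_a − v₁| = 1.264 km/s.
Circular speed at r₂: v₂ = √(μ/r₂) = 7.0916 km/s.
Transfer-orbit speed at r₂: v_p = √[μ(2/r₂ − 1/a_t)] = 8.8465 km/s.
Second burn Δv₂ = |v₂ − v_p| = 1.755 km/s.
Δv = Δv₁ + Δv₂ = 1.264 + 1.755 = 3.019 km/s.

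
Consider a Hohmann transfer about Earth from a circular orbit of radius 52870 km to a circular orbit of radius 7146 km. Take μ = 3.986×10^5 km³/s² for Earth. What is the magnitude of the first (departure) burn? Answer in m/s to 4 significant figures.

The Hohmann ellipse has a_t = (r₁ + r₂)/2 = 30008 km.
Circular speed at r = 52870 km: v_c = √(μ/r) = 2.746 km/s.
Transfer-orbit speed at the same r (vis-viva, a = a_t): v_t = √[μ(2/r − 1/a_t)] = 1.340 km/s.
Δv₁ = |v_t − v_c| = |1.340 − 2.746| = 1.406 km/s.

Δv₁ = 1406 m/s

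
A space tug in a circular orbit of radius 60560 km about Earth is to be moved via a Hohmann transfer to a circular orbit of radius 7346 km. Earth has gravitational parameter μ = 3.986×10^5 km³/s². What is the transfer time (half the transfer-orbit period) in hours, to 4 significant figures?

Semi-major axis of the transfer orbit: a_t = (60560 + 7346)/2 = 33953 km.
Half the transfer-orbit period gives t = π√(a_t³/μ) = 31131.4 s.
Converting: 31131.4 s ÷ 3600 s/hour = 8.648 hours.

t = 8.648 hours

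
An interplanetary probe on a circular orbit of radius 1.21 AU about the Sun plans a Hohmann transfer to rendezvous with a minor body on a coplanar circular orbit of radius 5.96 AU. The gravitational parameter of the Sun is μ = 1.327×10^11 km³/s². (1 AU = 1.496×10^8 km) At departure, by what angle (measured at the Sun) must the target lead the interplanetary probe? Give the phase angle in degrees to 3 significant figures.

φ = 96.0°

In km: r₁ = 1.21 × 1.496×10^8 = 1.81016×10^8 km; r₂ = 5.96 × 1.496×10^8 = 8.91616×10^8 km.
Semi-major axis of the transfer orbit: a_t = (1.81016×10^8 + 8.91616×10^8)/2 = 5.36316×10^8 km.
The half-period of the transfer ellipse is t = π√(a_t³/μ) = 1.0711×10^8 s.
The target's mean motion on its circular orbit is ω₂ = √(μ/r₂³) = 1.3683×10^-8 rad/s.
Angle swept by the target during transfer: ω₂·t = 1.4656 rad = 83.97°.
Arrival is 180° from departure on the ellipse, so φ = 180° − 83.97° = 96.0°.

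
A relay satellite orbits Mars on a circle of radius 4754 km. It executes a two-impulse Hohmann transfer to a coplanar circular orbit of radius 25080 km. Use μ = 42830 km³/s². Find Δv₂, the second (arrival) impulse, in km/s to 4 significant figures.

Transfer-ellipse semi-major axis a_t = (r₁ + r₂)/2 = (4754 + 25080)/2 = 14917 km.
On the circular orbit at r = 25080 km, v_c = √(μ/r) = 1.3068 km/s.
Transfer-orbit speed at the same r (vis-viva, a = a_t): v_t = √[μ(2/r − 1/a_t)] = 0.73773 km/s.
Δv₂ = |v_t − v_c| = |0.73773 − 1.3068| = 0.5691 km/s.

Δv₂ = 0.5691 km/s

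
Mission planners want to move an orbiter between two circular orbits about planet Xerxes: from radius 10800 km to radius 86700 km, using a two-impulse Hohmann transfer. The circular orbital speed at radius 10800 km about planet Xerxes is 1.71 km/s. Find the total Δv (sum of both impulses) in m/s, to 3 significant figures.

From the circular-orbit relation v² = μ/r at r = 10800 km: μ = v²r = (1.71)² × 10800 = 31580.3 km³/s².
Semi-major axis of the transfer orbit: a_t = (10800 + 86700)/2 = 48750 km.
Circular speed at r₁: v₁ = √(μ/r₁) = √(31580.3/10800) = 1.7100 km/s.
On the transfer ellipse at r₁, vis-viva gives v_p = √[μ(2/r₁ − 1/a_t)] = 2.2804 km/s.
First burn Δv₁ = |v_p − v₁| = 0.5704 km/s.
At r₂, v₂ = √(μ/r₂) = 0.60353 km/s.
Transfer-orbit speed at r₂: v_a = √[μ(2/r₂ − 1/a_t)] = 0.28407 km/s.
Second burn Δv₂ = |v₂ − v_a| = 0.3195 km/s.
Δv = Δv₁ + Δv₂ = 0.5704 + 0.3195 = 0.8899 km/s.

Δv = 890 m/s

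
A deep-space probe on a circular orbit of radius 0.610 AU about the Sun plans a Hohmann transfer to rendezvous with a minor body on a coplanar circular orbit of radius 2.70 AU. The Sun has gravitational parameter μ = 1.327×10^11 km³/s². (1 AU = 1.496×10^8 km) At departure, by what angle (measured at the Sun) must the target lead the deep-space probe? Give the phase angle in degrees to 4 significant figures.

φ = 93.62°

In km: r₁ = 0.610 × 1.496×10^8 = 9.1256×10^7 km; r₂ = 2.70 × 1.496×10^8 = 4.0392×10^8 km.
Transfer-ellipse semi-major axis a_t = (r₁ + r₂)/2 = (9.1256×10^7 + 4.0392×10^8)/2 = 2.47588×10^8 km.
Transfer time t = π√(a_t³/μ) = 3.3598×10^7 s.
The target's mean motion on its circular orbit is ω₂ = √(μ/r₂³) = 4.4874×10^-8 rad/s.
Angle swept by the target during transfer: ω₂·t = 1.5077 rad = 86.38°.
The deep-space probe traverses 180° on the transfer ellipse, so the target must lead by 180° − 86.38° = 93.62°.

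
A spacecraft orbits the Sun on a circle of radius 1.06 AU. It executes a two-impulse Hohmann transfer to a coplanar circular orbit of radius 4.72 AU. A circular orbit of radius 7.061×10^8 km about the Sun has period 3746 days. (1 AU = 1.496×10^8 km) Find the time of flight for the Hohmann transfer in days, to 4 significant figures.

From Kepler's third law T² = 4π²r³/μ at r = 7.061×10^8 km, T = 3746 days = 3746 × 86400 s = 3.236544×10^8 s: μ = 4π²r³/T² = 1.32677×10^11 km³/s².
In km: r₁ = 1.06 × 1.496×10^8 = 1.58576×10^8 km; r₂ = 4.72 × 1.496×10^8 = 7.06112×10^8 km.
The Hohmann ellipse has a_t = (r₁ + r₂)/2 = 4.32344×10^8 km.
By Kepler's third law the transfer-orbit period is T = 2π√(a_t³/μ), so t = T/2 = 7.7535×10^7 s.
Converting: 7.7535×10^7 s ÷ 86400 s/day = 897.4 days.

t = 897.4 days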